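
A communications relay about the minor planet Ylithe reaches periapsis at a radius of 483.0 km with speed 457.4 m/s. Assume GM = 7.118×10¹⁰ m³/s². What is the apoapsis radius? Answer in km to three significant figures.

r_p = 4.830×10⁵ m.
Specific energy ε = v²/2 − μ/r = -4.276×10⁴ J/kg, so a = −μ/(2ε) = 8.323×10⁵ m.
The apsides satisfy r_p + r_a = 2a, so the apoapsis radius is 2a − r_p = 1.182×10⁶ m = 1181.5 km.

apoapsis radius ≈ 1180 km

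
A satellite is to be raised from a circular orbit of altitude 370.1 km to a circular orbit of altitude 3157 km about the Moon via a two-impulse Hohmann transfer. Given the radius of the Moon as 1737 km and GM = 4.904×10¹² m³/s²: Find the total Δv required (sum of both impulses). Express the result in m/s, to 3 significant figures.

r₁ = 1737 + 370.1 = 2107.1 km = 2.1071×10⁶ m.
r₂ = 1737 + 3157 = 4894.0 km = 4.8940×10⁶ m.
Transfer ellipse a_t = (r₁ + r₂)/2 = 3.501×10⁶ m.
At r₁: circular v_c1 = √(μ/r₁) = 1526 m/s; transfer-perilune v_p = √[μ(2/r₁ − 1/a_t)] = 1804 m/s.
Δv₁ = v_p − v_c1 = 278.3 m/s.
At r₂: circular v_c2 = √(μ/r₂) = 1001 m/s; transfer-apolune v_a = √[μ(2/r₂ − 1/a_t)] = 776.6 m/s.
Δv₂ = v_c2 − v_a = 224.4 m/s.
Total Δv = Δv₁ + Δv₂ = 502.6 m/s.

Δv_total ≈ 503 m/s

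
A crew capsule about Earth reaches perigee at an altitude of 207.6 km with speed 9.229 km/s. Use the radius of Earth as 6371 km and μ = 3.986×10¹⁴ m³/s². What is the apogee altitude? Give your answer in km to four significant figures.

r_p = 6371 + 207.6 = 6578.6 km = 6.579×10⁶ m.
Specific energy ε = v²/2 − μ/r = -1.800×10⁷ J/kg, so a = −μ/(2ε) = 1.107×10⁷ m.
The apsides satisfy r_p + r_a = 2a, so the apogee radius is 2a − r_p = 1.556×10⁷ m = 15562 km.
Apogee altitude = 15562 − 6371 = 9190.9 km.

apogee altitude ≈ 9191 km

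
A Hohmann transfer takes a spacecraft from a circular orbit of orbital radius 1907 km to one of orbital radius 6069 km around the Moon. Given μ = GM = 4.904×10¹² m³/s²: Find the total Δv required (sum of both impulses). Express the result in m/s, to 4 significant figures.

Δv_total ≈ 651.9 m/s

r₁ = 1907 km = 1.907×10⁶ m.
r₂ = 6069 km = 6.069×10⁶ m.
Transfer ellipse a_t = (r₁ + r₂)/2 = 3.988×10⁶ m.
At r₁: circular v_c1 = √(μ/r₁) = 1604 m/s; transfer-perilune v_p = √[μ(2/r₁ − 1/a_t)] = 1978 m/s.
Δv₁ = v_p − v_c1 = 374.6 m/s.
At r₂: circular v_c2 = √(μ/r₂) = 898.9 m/s; transfer-apolune v_a = √[μ(2/r₂ − 1/a_t)] = 621.6 m/s.
Δv₂ = v_c2 − v_a = 277.3 m/s.
Total Δv = Δv₁ + Δv₂ = 651.9 m/s.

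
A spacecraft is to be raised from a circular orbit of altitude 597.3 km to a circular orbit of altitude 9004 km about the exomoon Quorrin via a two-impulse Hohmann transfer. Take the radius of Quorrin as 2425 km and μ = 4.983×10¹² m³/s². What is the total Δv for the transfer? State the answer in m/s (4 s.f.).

r₁ = 2425 + 597.3 = 3022.3 km = 3.0223×10⁶ m.
r₂ = 2425 + 9004 = 11429 km = 1.1429×10⁷ m.
Transfer ellipse a_t = (r₁ + r₂)/2 = 7.226×10⁶ m.
At r₁: circular v_c1 = √(μ/r₁) = 1284 m/s; transfer-periapsis v_p = √[μ(2/r₁ − 1/a_t)] = 1615 m/s.
Δv₁ = v_p − v_c1 = 330.9 m/s.
At r₂: circular v_c2 = √(μ/r₂) = 660.3 m/s; transfer-apoapsis v_a = √[μ(2/r₂ − 1/a_t)] = 427.0 m/s.
Δv₂ = v_c2 − v_a = 233.3 m/s.
Total Δv = Δv₁ + Δv₂ = 564.1 m/s.

Δv_total ≈ 564.1 m/s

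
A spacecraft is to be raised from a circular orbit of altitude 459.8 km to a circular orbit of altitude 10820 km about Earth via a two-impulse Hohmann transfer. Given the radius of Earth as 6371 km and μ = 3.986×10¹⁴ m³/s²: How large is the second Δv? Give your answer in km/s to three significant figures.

Δv ≈ 1.18 km/s

r₁ = 6371 + 459.8 = 6830.8 km = 6.8308×10⁶ m.
r₂ = 6371 + 10820 = 17191 km = 1.7191×10⁷ m.
Transfer ellipse a_t = (r₁ + r₂)/2 = 1.201×10⁷ m.
At r₁: circular v_c1 = √(μ/r₁) = 7639 m/s; transfer-perigee v_p = √[μ(2/r₁ − 1/a_t)] = 9139 m/s.
At r₂: circular v_c2 = √(μ/r₂) = 4815 m/s; transfer-apogee v_a = √[μ(2/r₂ − 1/a_t)] = 3631 m/s.
Δv₂ = v_c2 − v_a = 1184 m/s.
= 1.184 km/s.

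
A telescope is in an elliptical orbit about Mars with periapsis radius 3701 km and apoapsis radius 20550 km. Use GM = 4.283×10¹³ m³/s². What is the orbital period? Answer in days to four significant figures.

Semi-major axis a = (r_p + r_a)/2 = (3701.0 + 20550)/2 = 12126 km = 1.213×10⁷ m.
By Kepler's third law T = 2π√(a³/μ) = 2π × 6.452×10³ = 4.054×10⁴ s.
= 0.4692 days.

T ≈ 0.4692 days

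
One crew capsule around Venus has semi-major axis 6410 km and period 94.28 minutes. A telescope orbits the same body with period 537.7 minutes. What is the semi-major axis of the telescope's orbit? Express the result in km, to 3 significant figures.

Kepler's third law: a³ ∝ T², so a₂ = a₁ (T₂/T₁)^(2/3).
T₂/T₁ = 5.703, (T₂/T₁)^(2/3) = 3.192.
a₂ = 6410 × 3.192 = 20460 km.

a₂ ≈ 20500 km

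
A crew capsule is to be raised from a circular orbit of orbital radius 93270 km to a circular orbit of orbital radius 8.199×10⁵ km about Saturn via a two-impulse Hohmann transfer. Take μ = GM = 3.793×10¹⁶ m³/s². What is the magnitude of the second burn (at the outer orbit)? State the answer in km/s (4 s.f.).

Δv ≈ 3.727 km/s

r₁ = 93270 km = 9.327×10⁷ m.
r₂ = 8.199×10⁵ km = 8.199×10⁸ m.
Transfer ellipse a_t = (r₁ + r₂)/2 = 4.566×10⁸ m.
At r₁: circular v_c1 = √(μ/r₁) = 20170 m/s; transfer-perikrone v_p = √[μ(2/r₁ − 1/a_t)] = 27020 m/s.
At r₂: circular v_c2 = √(μ/r₂) = 6802 m/s; transfer-apokrone v_a = √[μ(2/r₂ − 1/a_t)] = 3074 m/s.
Δv₂ = v_c2 − v_a = 3727 m/s.
= 3.727 km/s.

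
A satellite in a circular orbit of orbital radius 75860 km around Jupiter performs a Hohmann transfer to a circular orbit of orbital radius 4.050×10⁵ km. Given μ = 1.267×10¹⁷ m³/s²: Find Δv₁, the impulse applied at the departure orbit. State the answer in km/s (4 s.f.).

Δv ≈ 12.17 km/s

r₁ = 75860 km = 7.586×10⁷ m.
r₂ = 4.050×10⁵ km = 4.050×10⁸ m.
Transfer ellipse a_t = (r₁ + r₂)/2 = 2.404×10⁸ m.
At r₁: circular v_c1 = √(μ/r₁) = 40870 m/s; transfer-perijove v_p = √[μ(2/r₁ − 1/a_t)] = 53040 m/s.
Δv₁ = v_p − v_c1 = 12170 m/s.
= 12.17 km/s.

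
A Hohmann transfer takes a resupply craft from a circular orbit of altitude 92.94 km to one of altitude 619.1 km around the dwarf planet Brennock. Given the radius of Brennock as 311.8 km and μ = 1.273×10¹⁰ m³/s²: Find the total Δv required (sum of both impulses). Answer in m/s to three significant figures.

Δv_total ≈ 57.9 m/s

r₁ = 311.8 + 92.94 = 404.74 km = 4.0474×10⁵ m.
r₂ = 311.8 + 619.1 = 930.90 km = 9.3090×10⁵ m.
Transfer ellipse a_t = (r₁ + r₂)/2 = 6.678×10⁵ m.
At r₁: circular v_c1 = √(μ/r₁) = 177.3 m/s; transfer-periapsis v_p = √[μ(2/r₁ − 1/a_t)] = 209.4 m/s.
Δv₁ = v_p − v_c1 = 32.04 m/s.
At r₂: circular v_c2 = √(μ/r₂) = 116.9 m/s; transfer-apoapsis v_a = √[μ(2/r₂ − 1/a_t)] = 91.04 m/s.
Δv₂ = v_c2 − v_a = 25.90 m/s.
Total Δv = Δv₁ + Δv₂ = 57.94 m/s.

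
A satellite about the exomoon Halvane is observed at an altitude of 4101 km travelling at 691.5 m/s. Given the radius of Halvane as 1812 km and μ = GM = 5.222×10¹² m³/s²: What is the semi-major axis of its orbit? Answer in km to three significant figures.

a ≈ 4050 km

r = 1812 + 4101 = 5913.0 km = 5.913×10⁶ m.
Vis-viva rearranged: 1/a = 2/r − v²/μ = 3.382×10⁻⁷ − 9.157×10⁻⁸ = 2.467×10⁻⁷ m⁻¹.
a = 4.054×10⁶ m = 4054.0 km.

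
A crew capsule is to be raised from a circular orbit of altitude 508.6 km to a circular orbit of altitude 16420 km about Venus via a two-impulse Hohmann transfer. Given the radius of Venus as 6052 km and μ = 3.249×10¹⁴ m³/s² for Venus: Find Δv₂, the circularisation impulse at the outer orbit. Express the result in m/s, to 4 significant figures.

Δv ≈ 1246 m/s

r₁ = 6052 + 508.6 = 6560.6 km = 6.5606×10⁶ m.
r₂ = 6052 + 16420 = 22472 km = 2.2472×10⁷ m.
Transfer ellipse a_t = (r₁ + r₂)/2 = 1.452×10⁷ m.
At r₁: circular v_c1 = √(μ/r₁) = 7037 m/s; transfer-periapsis v_p = √[μ(2/r₁ − 1/a_t)] = 8756 m/s.
At r₂: circular v_c2 = √(μ/r₂) = 3802 m/s; transfer-apoapsis v_a = √[μ(2/r₂ − 1/a_t)] = 2556 m/s.
Δv₂ = v_c2 − v_a = 1246 m/s.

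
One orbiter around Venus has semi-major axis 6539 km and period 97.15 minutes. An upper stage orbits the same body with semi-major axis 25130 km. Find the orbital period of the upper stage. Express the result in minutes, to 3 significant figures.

Kepler's third law: T² ∝ a³, so T₂ = T₁ (a₂/a₁)^(3/2).
a₂/a₁ = 3.843, (a₂/a₁)^(3/2) = 7.534.
T₂ = 97.15 × 7.534 = 731.9 minutes.

T₂ ≈ 732 minutes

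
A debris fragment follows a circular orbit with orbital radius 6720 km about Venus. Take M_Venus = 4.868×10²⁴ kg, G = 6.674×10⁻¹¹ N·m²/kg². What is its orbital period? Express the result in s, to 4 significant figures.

μ = GM = 6.674×10⁻¹¹ × 4.868×10²⁴ = 3.249×10¹⁴ m³/s².
r = 6720 km = 6.720×10⁶ m.
Kepler's third law: T = 2π√(r³/μ) = 2π√((6.720×10⁶)³ / 3.249×10¹⁴).
r³/μ = 9.341×10⁵ s², so T = 2π × 9.665×10² = 6.072×10³ s.

T ≈ 6072 s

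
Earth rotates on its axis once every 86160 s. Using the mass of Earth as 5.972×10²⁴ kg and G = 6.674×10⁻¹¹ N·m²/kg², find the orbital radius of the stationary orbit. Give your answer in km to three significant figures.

μ = GM = 6.674×10⁻¹¹ × 5.972×10²⁴ = 3.986×10¹⁴ m³/s².
A synchronous orbit has period T, so by Kepler's third law a = (μT²/4π²)^(1/3).
μT²/4π² = 3.986×10¹⁴ × (8.616×10⁴)² / 39.48 = 7.495×10²² m³.
a = 4.216×10⁷ m = 42162 km.

r_sync ≈ 42200 km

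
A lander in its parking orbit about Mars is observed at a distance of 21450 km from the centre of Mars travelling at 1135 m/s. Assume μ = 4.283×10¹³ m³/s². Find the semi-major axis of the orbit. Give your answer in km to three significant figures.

a ≈ 15800 km

r = 2.145×10⁷ m.
Specific orbital energy ε = v²/2 − μ/r = (1135)²/2 − 4.283×10¹³/2.145×10⁷ = -1.353×10⁶ J/kg.
Since ε = −μ/(2a), a = −μ/(2ε) = 1.583×10⁷ m = 15832 km.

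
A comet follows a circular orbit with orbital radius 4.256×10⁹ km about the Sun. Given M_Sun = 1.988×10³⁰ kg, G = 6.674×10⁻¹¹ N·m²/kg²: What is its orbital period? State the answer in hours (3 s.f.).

μ = GM = 6.674×10⁻¹¹ × 1.988×10³⁰ = 1.327×10²⁰ m³/s².
r = 4.256×10⁹ km = 4.256×10¹² m.
Kepler's third law: T = 2π√(r³/μ) = 2π√((4.256×10¹²)³ / 1.327×10²⁰).
r³/μ = 5.810×10¹⁷ s², so T = 2π × 7.623×10⁸ = 4.789×10⁹ s.
Converting: 4.789×10⁹ s ÷ 3600 = 1.330×10⁶ hours.

T ≈ 1330000 hours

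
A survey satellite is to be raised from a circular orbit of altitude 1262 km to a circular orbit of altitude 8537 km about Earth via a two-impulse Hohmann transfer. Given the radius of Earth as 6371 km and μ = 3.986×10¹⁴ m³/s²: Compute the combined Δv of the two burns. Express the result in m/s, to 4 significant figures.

r₁ = 6371 + 1262 = 7633.0 km = 7.6330×10⁶ m.
r₂ = 6371 + 8537 = 14908 km = 1.4908×10⁷ m.
Transfer ellipse a_t = (r₁ + r₂)/2 = 1.127×10⁷ m.
At r₁: circular v_c1 = √(μ/r₁) = 7226 m/s; transfer-perigee v_p = √[μ(2/r₁ − 1/a_t)] = 8311 m/s.
Δv₁ = v_p − v_c1 = 1085 m/s.
At r₂: circular v_c2 = √(μ/r₂) = 5171 m/s; transfer-apogee v_a = √[μ(2/r₂ − 1/a_t)] = 4255 m/s.
Δv₂ = v_c2 − v_a = 915.5 m/s.
Total Δv = Δv₁ + Δv₂ = 2000 m/s.

Δv_total ≈ 2000 m/s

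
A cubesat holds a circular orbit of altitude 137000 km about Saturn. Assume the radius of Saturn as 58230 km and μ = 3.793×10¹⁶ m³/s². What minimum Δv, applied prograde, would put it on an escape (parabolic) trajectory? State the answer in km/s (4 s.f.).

r = 58230 + 137000 = 195230 km = 1.9523×10⁸ m.
Circular speed v_c = √(μ/r) = 13940 m/s.
Escape speed v_esc = √(2μ/r) = √2 × v_c = 19710 m/s.
Δv = v_esc − v_c = 5774 m/s = 5.774 km/s.

Δv ≈ 5.774 km/s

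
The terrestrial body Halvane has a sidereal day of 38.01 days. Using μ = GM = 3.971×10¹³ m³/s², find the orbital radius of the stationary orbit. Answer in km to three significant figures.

r_sync ≈ 2.21×10⁵ km

T = 38.01 days = 3.284×10⁶ s.
A synchronous orbit has period T, so by Kepler's third law a = (μT²/4π²)^(1/3).
μT²/4π² = 3.971×10¹³ × (3.284×10⁶)² / 39.48 = 1.085×10²⁵ m³.
a = 2.214×10⁸ m = 2.2137×10⁵ km.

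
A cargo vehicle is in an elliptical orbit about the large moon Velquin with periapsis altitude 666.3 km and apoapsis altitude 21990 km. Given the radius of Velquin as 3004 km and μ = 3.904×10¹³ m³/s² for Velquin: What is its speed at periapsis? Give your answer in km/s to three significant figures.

r_p = 3004 + 666.3 = 3670.3 km = 3.6703×10⁶ m.
r_a = 3004 + 21990 = 24994 km = 2.4994×10⁷ m.
Semi-major axis a = (r_p + r_a)/2 = 14332 km = 1.433×10⁷ m.
Vis-viva: v² = μ(2/r − 1/a) = 3.904×10¹³ × (5.449×10⁻⁷ − 6.977×10⁻⁸) = 1.855×10⁷ m²/s².
v = 4307 m/s = 4.307 km/s.

v ≈ 4.31 km/s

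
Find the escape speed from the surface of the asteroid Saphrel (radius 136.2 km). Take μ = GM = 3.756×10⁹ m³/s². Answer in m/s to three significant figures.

v_esc ≈ 235 m/s

r = R = 1.362×10⁵ m.
Escape speed v_esc = √(2μ/r) = √(2 × 3.756×10⁹ / 1.362×10⁵) = √(5.515×10⁴) = 234.8 m/s.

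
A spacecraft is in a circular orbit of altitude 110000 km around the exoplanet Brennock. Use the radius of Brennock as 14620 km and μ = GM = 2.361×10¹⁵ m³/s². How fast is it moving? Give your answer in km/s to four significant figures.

r = 14620 + 110000 = 124620 km = 1.2462×10⁸ m.
For a circular orbit v = √(μ/r) = √(2.361×10¹⁵ / 1.246×10⁸) = √(1.895×10⁷) = 4353 m/s.
That is 4.353 km/s.

v ≈ 4.353 km/s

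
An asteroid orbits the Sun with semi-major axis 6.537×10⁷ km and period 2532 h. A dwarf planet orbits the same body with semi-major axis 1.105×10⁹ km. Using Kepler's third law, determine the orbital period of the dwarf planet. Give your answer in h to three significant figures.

Kepler's third law: T² ∝ a³, so T₂ = T₁ (a₂/a₁)^(3/2).
a₂/a₁ = 16.90, (a₂/a₁)^(3/2) = 69.50.
T₂ = 2532 × 69.50 = 1.760×10⁵ h.

T₂ ≈ 1.76×10⁵ h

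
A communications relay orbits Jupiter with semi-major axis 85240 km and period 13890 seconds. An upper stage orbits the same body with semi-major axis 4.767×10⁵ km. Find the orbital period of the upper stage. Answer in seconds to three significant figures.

T₂ ≈ 1.84×10⁵ seconds

Kepler's third law: T² ∝ a³, so T₂ = T₁ (a₂/a₁)^(3/2).
a₂/a₁ = 5.592, (a₂/a₁)^(3/2) = 13.23.
T₂ = 13890 × 13.23 = 1.837×10⁵ seconds.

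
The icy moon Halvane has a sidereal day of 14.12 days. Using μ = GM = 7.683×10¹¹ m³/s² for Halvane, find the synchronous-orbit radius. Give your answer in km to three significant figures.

T = 14.12 days = 1.220×10⁶ s.
A synchronous orbit has period T, so by Kepler's third law a = (μT²/4π²)^(1/3).
μT²/4π² = 7.683×10¹¹ × (1.220×10⁶)² / 39.48 = 2.896×10²² m³.
a = 3.071×10⁷ m = 30711 km.

r_sync ≈ 30700 km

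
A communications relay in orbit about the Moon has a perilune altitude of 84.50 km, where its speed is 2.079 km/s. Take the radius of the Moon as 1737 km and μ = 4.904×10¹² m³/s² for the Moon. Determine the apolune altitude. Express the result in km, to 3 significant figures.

apolune altitude ≈ 5670 km

r_p = 1737 + 84.50 = 1821.5 km = 1.822×10⁶ m.
Specific energy ε = v²/2 − μ/r = -5.312×10⁵ J/kg, so a = −μ/(2ε) = 4.616×10⁶ m.
The apsides satisfy r_p + r_a = 2a, so the apolune radius is 2a − r_p = 7.411×10⁶ m = 7411.0 km.
Apolune altitude = 7411.0 − 1737 = 5674.0 km.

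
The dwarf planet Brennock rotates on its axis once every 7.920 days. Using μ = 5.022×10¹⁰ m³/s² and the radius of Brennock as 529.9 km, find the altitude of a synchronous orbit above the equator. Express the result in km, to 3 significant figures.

T = 7.920 days = 6.843×10⁵ s.
A synchronous orbit has period T, so by Kepler's third law a = (μT²/4π²)^(1/3).
μT²/4π² = 5.022×10¹⁰ × (6.843×10⁵)² / 39.48 = 5.957×10²⁰ m³.
a = 8.414×10⁶ m = 8413.9 km.
Altitude h = a − R = 8413.9 − 529.9 = 7884.0 km.

h_sync ≈ 7880 km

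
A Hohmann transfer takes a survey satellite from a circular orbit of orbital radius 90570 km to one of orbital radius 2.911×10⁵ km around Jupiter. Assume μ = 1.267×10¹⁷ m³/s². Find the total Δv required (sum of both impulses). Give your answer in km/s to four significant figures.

r₁ = 90570 km = 9.057×10⁷ m.
r₂ = 2.911×10⁵ km = 2.911×10⁸ m.
Transfer ellipse a_t = (r₁ + r₂)/2 = 1.908×10⁸ m.
At r₁: circular v_c1 = √(μ/r₁) = 37400 m/s; transfer-perijove v_p = √[μ(2/r₁ − 1/a_t)] = 46190 m/s.
Δv₁ = v_p − v_c1 = 8792 m/s.
At r₂: circular v_c2 = √(μ/r₂) = 20860 m/s; transfer-apojove v_a = √[μ(2/r₂ − 1/a_t)] = 14370 m/s.
Δv₂ = v_c2 − v_a = 6490 m/s.
Total Δv = Δv₁ + Δv₂ = 15280 m/s = 15.28 km/s.

Δv_total ≈ 15.28 km/s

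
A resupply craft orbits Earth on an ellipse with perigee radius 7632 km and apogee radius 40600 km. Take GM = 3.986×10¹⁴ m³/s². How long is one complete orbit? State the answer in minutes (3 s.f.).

T ≈ 621 minutes

Semi-major axis a = (r_p + r_a)/2 = (7632.0 + 40600)/2 = 24116 km = 2.412×10⁷ m.
By Kepler's third law T = 2π√(a³/μ) = 2π × 5.932×10³ = 3.727×10⁴ s.
= 621.2 minutes.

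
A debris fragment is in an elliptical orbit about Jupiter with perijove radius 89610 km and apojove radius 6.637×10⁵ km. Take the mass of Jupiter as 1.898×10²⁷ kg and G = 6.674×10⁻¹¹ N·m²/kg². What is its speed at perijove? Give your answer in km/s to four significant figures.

μ = GM = 6.674×10⁻¹¹ × 1.898×10²⁷ = 1.267×10¹⁷ m³/s².
Semi-major axis a = (r_p + r_a)/2 = 3.7666×10⁵ km = 3.767×10⁸ m.
Vis-viva: v² = μ(2/r − 1/a) = 1.267×10¹⁷ × (2.232×10⁻⁸ − 2.655×10⁻⁹) = 2.491×10⁹ m²/s².
v = 49910 m/s = 49.91 km/s.

v ≈ 49.91 km/s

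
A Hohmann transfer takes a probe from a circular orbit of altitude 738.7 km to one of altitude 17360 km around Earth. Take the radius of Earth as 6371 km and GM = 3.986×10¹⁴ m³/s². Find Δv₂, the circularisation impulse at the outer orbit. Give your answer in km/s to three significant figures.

r₁ = 6371 + 738.7 = 7109.7 km = 7.1097×10⁶ m.
r₂ = 6371 + 17360 = 23731 km = 2.3731×10⁷ m.
Transfer ellipse a_t = (r₁ + r₂)/2 = 1.542×10⁷ m.
At r₁: circular v_c1 = √(μ/r₁) = 7488 m/s; transfer-perigee v_p = √[μ(2/r₁ − 1/a_t)] = 9289 m/s.
At r₂: circular v_c2 = √(μ/r₂) = 4098 m/s; transfer-apogee v_a = √[μ(2/r₂ − 1/a_t)] = 2783 m/s.
Δv₂ = v_c2 − v_a = 1316 m/s.
= 1.316 km/s.

Δv ≈ 1.32 km/s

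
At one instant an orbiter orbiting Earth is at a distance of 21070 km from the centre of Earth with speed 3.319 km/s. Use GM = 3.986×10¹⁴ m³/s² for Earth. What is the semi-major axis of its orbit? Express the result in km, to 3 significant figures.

r = 2.107×10⁷ m.
Specific orbital energy ε = v²/2 − μ/r = (3319)²/2 − 3.986×10¹⁴/2.107×10⁷ = -1.341×10⁷ J/kg.
Since ε = −μ/(2a), a = −μ/(2ε) = 1.486×10⁷ m = 14862 km.

a ≈ 14900 km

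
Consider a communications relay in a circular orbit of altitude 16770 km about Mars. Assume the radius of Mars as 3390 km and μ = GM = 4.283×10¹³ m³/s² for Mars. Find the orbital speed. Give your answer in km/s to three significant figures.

r = 3390 + 16770 = 20160 km = 2.0160×10⁷ m.
For a circular orbit v = √(μ/r) = √(4.283×10¹³ / 2.016×10⁷) = √(2.125×10⁶) = 1458 m/s.
That is 1.458 km/s.

v ≈ 1.46 km/s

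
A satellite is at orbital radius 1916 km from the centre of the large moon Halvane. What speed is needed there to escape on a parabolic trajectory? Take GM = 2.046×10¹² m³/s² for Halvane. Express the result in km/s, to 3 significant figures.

r = 1916 km = 1.916×10⁶ m.
Escape speed v_esc = √(2μ/r) = √(2 × 2.046×10¹² / 1.916×10⁶) = √(2.136×10⁶) = 1461 m/s.
= 1.461 km/s.

v_esc ≈ 1.46 km/s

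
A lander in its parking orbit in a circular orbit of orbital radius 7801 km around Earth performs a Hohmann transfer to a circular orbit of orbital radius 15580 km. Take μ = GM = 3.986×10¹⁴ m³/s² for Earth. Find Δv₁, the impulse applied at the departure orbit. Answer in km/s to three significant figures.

Δv ≈ 1.10 km/s

r₁ = 7801 km = 7.801×10⁶ m.
r₂ = 15580 km = 1.558×10⁷ m.
Transfer ellipse a_t = (r₁ + r₂)/2 = 1.169×10⁷ m.
At r₁: circular v_c1 = √(μ/r₁) = 7148 m/s; transfer-perigee v_p = √[μ(2/r₁ − 1/a_t)] = 8252 m/s.
Δv₁ = v_p − v_c1 = 1104 m/s.
= 1.104 km/s.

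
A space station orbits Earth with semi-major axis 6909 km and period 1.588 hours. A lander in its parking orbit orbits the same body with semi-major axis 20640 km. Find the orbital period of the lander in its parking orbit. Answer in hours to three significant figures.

Kepler's third law: T² ∝ a³, so T₂ = T₁ (a₂/a₁)^(3/2).
a₂/a₁ = 2.987, (a₂/a₁)^(3/2) = 5.163.
T₂ = 1.588 × 5.163 = 8.200 hours.

T₂ ≈ 8.20 hours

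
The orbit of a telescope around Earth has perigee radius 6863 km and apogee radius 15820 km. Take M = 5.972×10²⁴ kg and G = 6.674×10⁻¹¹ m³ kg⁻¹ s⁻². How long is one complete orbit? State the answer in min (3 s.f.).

T ≈ 200 min

μ = GM = 6.674×10⁻¹¹ × 5.972×10²⁴ = 3.986×10¹⁴ m³/s².
Semi-major axis a = (r_p + r_a)/2 = (6863.0 + 15820)/2 = 11342 km = 1.134×10⁷ m.
By Kepler's third law T = 2π√(a³/μ) = 2π × 1.913×10³ = 1.202×10⁴ s.
= 200.3 min.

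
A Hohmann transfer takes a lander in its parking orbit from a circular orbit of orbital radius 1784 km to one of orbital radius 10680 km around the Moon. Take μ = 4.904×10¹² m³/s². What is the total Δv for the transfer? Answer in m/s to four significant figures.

Δv_total ≈ 827.5 m/s

r₁ = 1784 km = 1.784×10⁶ m.
r₂ = 10680 km = 1.068×10⁷ m.
Transfer ellipse a_t = (r₁ + r₂)/2 = 6.232×10⁶ m.
At r₁: circular v_c1 = √(μ/r₁) = 1658 m/s; transfer-perilune v_p = √[μ(2/r₁ − 1/a_t)] = 2170 m/s.
Δv₁ = v_p − v_c1 = 512.5 m/s.
At r₂: circular v_c2 = √(μ/r₂) = 677.6 m/s; transfer-apolune v_a = √[μ(2/r₂ − 1/a_t)] = 362.6 m/s.
Δv₂ = v_c2 − v_a = 315.1 m/s.
Total Δv = Δv₁ + Δv₂ = 827.5 m/s.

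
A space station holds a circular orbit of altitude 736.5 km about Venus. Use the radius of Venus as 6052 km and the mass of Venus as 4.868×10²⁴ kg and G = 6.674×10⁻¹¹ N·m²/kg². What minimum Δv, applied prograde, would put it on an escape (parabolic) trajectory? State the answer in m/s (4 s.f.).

μ = GM = 6.674×10⁻¹¹ × 4.868×10²⁴ = 3.249×10¹⁴ m³/s².
r = 6052 + 736.5 = 6788.5 km = 6.7885×10⁶ m.
Circular speed v_c = √(μ/r) = 6918 m/s.
Escape speed v_esc = √(2μ/r) = √2 × v_c = 9784 m/s.
Δv = v_esc − v_c = 2866 m/s.

Δv ≈ 2866 m/s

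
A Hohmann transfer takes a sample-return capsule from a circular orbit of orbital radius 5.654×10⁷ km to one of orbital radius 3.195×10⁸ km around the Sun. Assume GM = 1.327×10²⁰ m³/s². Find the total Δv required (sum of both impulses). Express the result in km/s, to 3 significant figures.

r₁ = 5.654×10⁷ km = 5.654×10¹⁰ m.
r₂ = 3.195×10⁸ km = 3.195×10¹¹ m.
Transfer ellipse a_t = (r₁ + r₂)/2 = 1.880×10¹¹ m.
At r₁: circular v_c1 = √(μ/r₁) = 48450 m/s; transfer-perihelion v_p = √[μ(2/r₁ − 1/a_t)] = 63150 m/s.
Δv₁ = v_p − v_c1 = 14710 m/s.
At r₂: circular v_c2 = √(μ/r₂) = 20380 m/s; transfer-aphelion v_a = √[μ(2/r₂ − 1/a_t)] = 11180 m/s.
Δv₂ = v_c2 − v_a = 9204 m/s.
Total Δv = Δv₁ + Δv₂ = 23910 m/s = 23.91 km/s.

Δv_total ≈ 23.9 km/s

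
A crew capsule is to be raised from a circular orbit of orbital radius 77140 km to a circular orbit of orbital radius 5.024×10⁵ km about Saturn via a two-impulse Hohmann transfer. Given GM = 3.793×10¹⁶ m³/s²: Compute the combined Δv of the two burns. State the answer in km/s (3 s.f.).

Δv_total ≈ 11.2 km/s

r₁ = 77140 km = 7.714×10⁷ m.
r₂ = 5.024×10⁵ km = 5.024×10⁸ m.
Transfer ellipse a_t = (r₁ + r₂)/2 = 2.898×10⁸ m.
At r₁: circular v_c1 = √(μ/r₁) = 22170 m/s; transfer-perikrone v_p = √[μ(2/r₁ − 1/a_t)] = 29200 m/s.
Δv₁ = v_p − v_c1 = 7023 m/s.
At r₂: circular v_c2 = √(μ/r₂) = 8689 m/s; transfer-apokrone v_a = √[μ(2/r₂ − 1/a_t)] = 4483 m/s.
Δv₂ = v_c2 − v_a = 4206 m/s.
Total Δv = Δv₁ + Δv₂ = 11230 m/s = 11.23 km/s.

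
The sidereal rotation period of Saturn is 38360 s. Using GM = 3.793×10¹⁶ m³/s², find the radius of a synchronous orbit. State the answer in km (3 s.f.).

A synchronous orbit has period T, so by Kepler's third law a = (μT²/4π²)^(1/3).
μT²/4π² = 3.793×10¹⁶ × (3.836×10⁴)² / 39.48 = 1.414×10²⁴ m³.
a = 1.122×10⁸ m = 1.1223×10⁵ km.

r_sync ≈ 1.12×10⁵ km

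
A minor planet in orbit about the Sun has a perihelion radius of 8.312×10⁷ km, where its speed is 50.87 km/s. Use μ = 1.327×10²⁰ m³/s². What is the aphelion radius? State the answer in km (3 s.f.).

aphelion radius ≈ 3.55×10⁸ km

r_p = 8.312×10¹⁰ m.
Specific energy ε = v²/2 − μ/r = -3.026×10⁸ J/kg, so a = −μ/(2ε) = 2.193×10¹¹ m.
The apsides satisfy r_p + r_a = 2a, so the aphelion radius is 2a − r_p = 3.554×10¹¹ m = 3.5540×10⁸ km.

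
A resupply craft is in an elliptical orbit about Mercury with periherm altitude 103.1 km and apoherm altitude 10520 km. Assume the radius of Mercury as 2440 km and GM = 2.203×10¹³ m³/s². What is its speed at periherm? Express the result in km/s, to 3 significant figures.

r_p = 2440 + 103.1 = 2543.1 km = 2.5431×10⁶ m.
r_a = 2440 + 10520 = 12960 km = 1.2960×10⁷ m.
Semi-major axis a = (r_p + r_a)/2 = 7751.6 km = 7.752×10⁶ m.
Vis-viva: v² = μ(2/r − 1/a) = 2.203×10¹³ × (7.864×10⁻⁷ − 1.290×10⁻⁷) = 1.448×10⁷ m²/s².
v = 3806 m/s = 3.806 km/s.

v ≈ 3.81 km/s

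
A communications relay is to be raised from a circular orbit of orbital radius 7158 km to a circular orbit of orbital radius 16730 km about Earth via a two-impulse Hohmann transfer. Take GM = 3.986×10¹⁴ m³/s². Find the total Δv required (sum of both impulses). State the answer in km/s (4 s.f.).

r₁ = 7158 km = 7.158×10⁶ m.
r₂ = 16730 km = 1.673×10⁷ m.
Transfer ellipse a_t = (r₁ + r₂)/2 = 1.194×10⁷ m.
At r₁: circular v_c1 = √(μ/r₁) = 7462 m/s; transfer-perigee v_p = √[μ(2/r₁ − 1/a_t)] = 8832 m/s.
Δv₁ = v_p − v_c1 = 1369 m/s.
At r₂: circular v_c2 = √(μ/r₂) = 4881 m/s; transfer-apogee v_a = √[μ(2/r₂ − 1/a_t)] = 3779 m/s.
Δv₂ = v_c2 − v_a = 1102 m/s.
Total Δv = Δv₁ + Δv₂ = 2472 m/s = 2.472 km/s.

Δv_total ≈ 2.472 km/s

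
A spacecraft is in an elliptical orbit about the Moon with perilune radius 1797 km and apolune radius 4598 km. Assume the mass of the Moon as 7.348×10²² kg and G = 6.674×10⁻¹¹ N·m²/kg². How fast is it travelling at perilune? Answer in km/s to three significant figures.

μ = GM = 6.674×10⁻¹¹ × 7.348×10²² = 4.904×10¹² m³/s².
Semi-major axis a = (r_p + r_a)/2 = 3197.5 km = 3.198×10⁶ m.
Vis-viva: v² = μ(2/r − 1/a) = 4.904×10¹² × (1.113×10⁻⁶ − 3.127×10⁻⁷) = 3.924×10⁶ m²/s².
v = 1981 m/s = 1.981 km/s.

v ≈ 1.98 km/s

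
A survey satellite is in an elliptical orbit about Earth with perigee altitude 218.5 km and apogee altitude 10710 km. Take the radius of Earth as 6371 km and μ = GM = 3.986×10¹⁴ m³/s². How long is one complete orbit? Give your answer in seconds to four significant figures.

T ≈ 12810 seconds

r_p = 6371 + 218.5 = 6589.5 km = 6.5895×10⁶ m.
r_a = 6371 + 10710 = 17081 km = 1.7081×10⁷ m.
Semi-major axis a = (r_p + r_a)/2 = (6589.5 + 17081)/2 = 11835 km = 1.184×10⁷ m.
By Kepler's third law T = 2π√(a³/μ) = 2π × 2.039×10³ = 1.281×10⁴ s.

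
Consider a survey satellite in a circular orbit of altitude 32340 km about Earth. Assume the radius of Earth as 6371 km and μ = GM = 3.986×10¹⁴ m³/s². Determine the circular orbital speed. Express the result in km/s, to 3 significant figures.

r = 6371 + 32340 = 38711 km = 3.8711×10⁷ m.
For a circular orbit v = √(μ/r) = √(3.986×10¹⁴ / 3.871×10⁷) = √(1.030×10⁷) = 3209 m/s.
That is 3.209 km/s.

v ≈ 3.21 km/s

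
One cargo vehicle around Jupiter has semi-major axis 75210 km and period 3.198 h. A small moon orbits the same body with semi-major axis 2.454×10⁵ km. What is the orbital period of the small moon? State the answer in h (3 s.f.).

T₂ ≈ 18.8 h

Kepler's third law: T² ∝ a³, so T₂ = T₁ (a₂/a₁)^(3/2).
a₂/a₁ = 3.263, (a₂/a₁)^(3/2) = 5.894.
T₂ = 3.198 × 5.894 = 18.85 h.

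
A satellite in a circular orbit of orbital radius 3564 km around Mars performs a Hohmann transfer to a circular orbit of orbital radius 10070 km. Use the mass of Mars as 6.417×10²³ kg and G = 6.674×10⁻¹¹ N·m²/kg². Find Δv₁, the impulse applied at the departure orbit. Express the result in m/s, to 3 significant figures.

μ = GM = 6.674×10⁻¹¹ × 6.417×10²³ = 4.283×10¹³ m³/s².
r₁ = 3564 km = 3.564×10⁶ m.
r₂ = 10070 km = 1.007×10⁷ m.
Transfer ellipse a_t = (r₁ + r₂)/2 = 6.817×10⁶ m.
At r₁: circular v_c1 = √(μ/r₁) = 3466 m/s; transfer-periapsis v_p = √[μ(2/r₁ − 1/a_t)] = 4213 m/s.
Δv₁ = v_p − v_c1 = 746.7 m/s.

Δv ≈ 747 m/s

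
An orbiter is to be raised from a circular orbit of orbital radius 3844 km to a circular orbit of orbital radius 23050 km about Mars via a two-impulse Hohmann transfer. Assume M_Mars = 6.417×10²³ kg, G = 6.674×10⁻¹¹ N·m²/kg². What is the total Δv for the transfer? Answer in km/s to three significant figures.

Δv_total ≈ 1.67 km/s

μ = GM = 6.674×10⁻¹¹ × 6.417×10²³ = 4.283×10¹³ m³/s².
r₁ = 3844 km = 3.844×10⁶ m.
r₂ = 23050 km = 2.305×10⁷ m.
Transfer ellipse a_t = (r₁ + r₂)/2 = 1.345×10⁷ m.
At r₁: circular v_c1 = √(μ/r₁) = 3338 m/s; transfer-periapsis v_p = √[μ(2/r₁ − 1/a_t)] = 4370 m/s.
Δv₁ = v_p − v_c1 = 1032 m/s.
At r₂: circular v_c2 = √(μ/r₂) = 1363 m/s; transfer-apoapsis v_a = √[μ(2/r₂ − 1/a_t)] = 728.8 m/s.
Δv₂ = v_c2 − v_a = 634.3 m/s.
Total Δv = Δv₁ + Δv₂ = 1667 m/s = 1.667 km/s.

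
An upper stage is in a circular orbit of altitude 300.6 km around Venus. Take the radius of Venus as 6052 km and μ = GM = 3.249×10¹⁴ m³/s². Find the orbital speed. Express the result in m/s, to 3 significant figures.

v ≈ 7150 m/s

r = 6052 + 300.6 = 6352.6 km = 6.3526×10⁶ m.
For a circular orbit v = √(μ/r) = √(3.249×10¹⁴ / 6.353×10⁶) = √(5.114×10⁷) = 7152 m/s.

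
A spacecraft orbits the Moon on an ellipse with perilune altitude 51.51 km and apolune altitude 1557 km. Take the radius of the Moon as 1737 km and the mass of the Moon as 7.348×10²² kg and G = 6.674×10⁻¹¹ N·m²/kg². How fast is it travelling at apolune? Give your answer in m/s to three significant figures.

v ≈ 1020 m/s

μ = GM = 6.674×10⁻¹¹ × 7.348×10²² = 4.904×10¹² m³/s².
r_p = 1737 + 51.51 = 1788.5 km = 1.7885×10⁶ m.
r_a = 1737 + 1557 = 3294.0 km = 3.2940×10⁶ m.
Semi-major axis a = (r_p + r_a)/2 = 2541.3 km = 2.541×10⁶ m.
Vis-viva: v² = μ(2/r − 1/a) = 4.904×10¹² × (6.072×10⁻⁷ − 3.935×10⁻⁷) = 1.048×10⁶ m²/s².
v = 1024 m/s.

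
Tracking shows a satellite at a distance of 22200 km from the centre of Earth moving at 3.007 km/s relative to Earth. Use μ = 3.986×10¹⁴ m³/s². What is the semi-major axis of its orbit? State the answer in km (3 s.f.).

r = 2.220×10⁷ m.
Vis-viva rearranged: 1/a = 2/r − v²/μ = 9.009×10⁻⁸ − 2.268×10⁻⁸ = 6.741×10⁻⁸ m⁻¹.
a = 1.484×10⁷ m = 14836 km.

a ≈ 14800 km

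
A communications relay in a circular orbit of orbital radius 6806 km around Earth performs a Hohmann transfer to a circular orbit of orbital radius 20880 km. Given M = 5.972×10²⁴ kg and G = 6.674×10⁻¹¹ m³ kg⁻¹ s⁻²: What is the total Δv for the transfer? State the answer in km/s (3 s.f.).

μ = GM = 6.674×10⁻¹¹ × 5.972×10²⁴ = 3.986×10¹⁴ m³/s².
r₁ = 6806 km = 6.806×10⁶ m.
r₂ = 20880 km = 2.088×10⁷ m.
Transfer ellipse a_t = (r₁ + r₂)/2 = 1.384×10⁷ m.
At r₁: circular v_c1 = √(μ/r₁) = 7653 m/s; transfer-perigee v_p = √[μ(2/r₁ − 1/a_t)] = 9398 m/s.
Δv₁ = v_p − v_c1 = 1746 m/s.
At r₂: circular v_c2 = √(μ/r₂) = 4369 m/s; transfer-apogee v_a = √[μ(2/r₂ − 1/a_t)] = 3064 m/s.
Δv₂ = v_c2 − v_a = 1306 m/s.
Total Δv = Δv₁ + Δv₂ = 3051 m/s = 3.051 km/s.

Δv_total ≈ 3.05 km/s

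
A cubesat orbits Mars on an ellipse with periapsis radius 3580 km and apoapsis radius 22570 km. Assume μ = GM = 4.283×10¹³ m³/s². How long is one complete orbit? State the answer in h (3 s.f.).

T ≈ 12.6 h

Semi-major axis a = (r_p + r_a)/2 = (3580.0 + 22570)/2 = 13075 km = 1.308×10⁷ m.
By Kepler's third law T = 2π√(a³/μ) = 2π × 7.224×10³ = 4.539×10⁴ s.
= 12.61 h.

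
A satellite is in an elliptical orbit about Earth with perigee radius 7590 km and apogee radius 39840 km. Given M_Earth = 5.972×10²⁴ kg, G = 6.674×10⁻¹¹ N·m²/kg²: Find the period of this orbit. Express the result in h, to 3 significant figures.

T ≈ 10.1 h

μ = GM = 6.674×10⁻¹¹ × 5.972×10²⁴ = 3.986×10¹⁴ m³/s².
Semi-major axis a = (r_p + r_a)/2 = (7590.0 + 39840)/2 = 23715 km = 2.372×10⁷ m.
By Kepler's third law T = 2π√(a³/μ) = 2π × 5.785×10³ = 3.635×10⁴ s.
= 10.10 h.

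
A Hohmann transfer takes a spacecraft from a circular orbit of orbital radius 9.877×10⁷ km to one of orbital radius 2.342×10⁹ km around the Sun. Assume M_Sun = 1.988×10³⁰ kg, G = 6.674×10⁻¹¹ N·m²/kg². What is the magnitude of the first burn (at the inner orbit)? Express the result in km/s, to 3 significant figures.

μ = GM = 6.674×10⁻¹¹ × 1.988×10³⁰ = 1.327×10²⁰ m³/s².
r₁ = 9.877×10⁷ km = 9.877×10¹⁰ m.
r₂ = 2.342×10⁹ km = 2.342×10¹² m.
Transfer ellipse a_t = (r₁ + r₂)/2 = 1.220×10¹² m.
At r₁: circular v_c1 = √(μ/r₁) = 36650 m/s; transfer-perihelion v_p = √[μ(2/r₁ − 1/a_t)] = 50770 m/s.
Δv₁ = v_p − v_c1 = 14120 m/s.
= 14.12 km/s.

Δv ≈ 14.1 km/s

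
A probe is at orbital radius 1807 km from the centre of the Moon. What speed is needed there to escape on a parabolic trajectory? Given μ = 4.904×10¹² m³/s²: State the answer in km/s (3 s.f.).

r = 1807 km = 1.807×10⁶ m.
Escape speed v_esc = √(2μ/r) = √(2 × 4.904×10¹² / 1.807×10⁶) = √(5.428×10⁶) = 2330 m/s.
= 2.330 km/s.

v_esc ≈ 2.33 km/s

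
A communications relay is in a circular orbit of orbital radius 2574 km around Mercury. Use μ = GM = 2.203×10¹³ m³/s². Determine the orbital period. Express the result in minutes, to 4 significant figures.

T ≈ 92.14 minutes

r = 2574 km = 2.574×10⁶ m.
Kepler's third law: T = 2π√(r³/μ) = 2π√((2.574×10⁶)³ / 2.203×10¹³).
r³/μ = 7.741×10⁵ s², so T = 2π × 8.798×10² = 5.528×10³ s.
Converting: 5.528×10³ s ÷ 60.00 = 92.14 minutes.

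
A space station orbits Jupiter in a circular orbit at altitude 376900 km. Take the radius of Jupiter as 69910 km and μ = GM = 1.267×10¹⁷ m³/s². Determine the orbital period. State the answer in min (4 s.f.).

T ≈ 2779 min

r = 69910 + 376900 = 446810 km = 4.4681×10⁸ m.
Kepler's third law: T = 2π√(r³/μ) = 2π√((4.468×10⁸)³ / 1.267×10¹⁷).
r³/μ = 7.040×10⁸ s², so T = 2π × 2.653×10⁴ = 1.667×10⁵ s.
Converting: 1.667×10⁵ s ÷ 60.00 = 2779 min.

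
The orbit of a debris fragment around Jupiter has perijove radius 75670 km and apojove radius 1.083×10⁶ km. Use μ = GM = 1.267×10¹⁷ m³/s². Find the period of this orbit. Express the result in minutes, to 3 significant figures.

Semi-major axis a = (r_p + r_a)/2 = (75670 + 1.0830×10⁶)/2 = 5.7934×10⁵ km = 5.793×10⁸ m.
By Kepler's third law T = 2π√(a³/μ) = 2π × 3.917×10⁴ = 2.461×10⁵ s.
= 4102 minutes.

T ≈ 4100 minutes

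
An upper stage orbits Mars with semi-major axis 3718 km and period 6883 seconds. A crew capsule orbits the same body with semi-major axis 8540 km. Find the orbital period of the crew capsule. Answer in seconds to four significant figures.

T₂ ≈ 23960 seconds

Kepler's third law: T² ∝ a³, so T₂ = T₁ (a₂/a₁)^(3/2).
a₂/a₁ = 2.297, (a₂/a₁)^(3/2) = 3.481.
T₂ = 6883 × 3.481 = 23960 seconds.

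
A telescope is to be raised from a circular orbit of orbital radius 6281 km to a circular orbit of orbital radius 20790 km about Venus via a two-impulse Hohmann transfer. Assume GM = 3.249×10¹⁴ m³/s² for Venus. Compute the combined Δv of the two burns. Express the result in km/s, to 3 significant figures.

r₁ = 6281 km = 6.281×10⁶ m.
r₂ = 20790 km = 2.079×10⁷ m.
Transfer ellipse a_t = (r₁ + r₂)/2 = 1.354×10⁷ m.
At r₁: circular v_c1 = √(μ/r₁) = 7192 m/s; transfer-periapsis v_p = √[μ(2/r₁ − 1/a_t)] = 8914 m/s.
Δv₁ = v_p − v_c1 = 1721 m/s.
At r₂: circular v_c2 = √(μ/r₂) = 3953 m/s; transfer-apoapsis v_a = √[μ(2/r₂ − 1/a_t)] = 2693 m/s.
Δv₂ = v_c2 − v_a = 1260 m/s.
Total Δv = Δv₁ + Δv₂ = 2982 m/s = 2.982 km/s.

Δv_total ≈ 2.98 km/s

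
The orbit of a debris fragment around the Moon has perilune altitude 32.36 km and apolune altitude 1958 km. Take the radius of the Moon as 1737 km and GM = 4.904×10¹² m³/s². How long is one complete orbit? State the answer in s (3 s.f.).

T ≈ 12800 s

r_p = 1737 + 32.36 = 1769.4 km = 1.7694×10⁶ m.
r_a = 1737 + 1958 = 3695.0 km = 3.6950×10⁶ m.
Semi-major axis a = (r_p + r_a)/2 = (1769.4 + 3695.0)/2 = 2732.2 km = 2.732×10⁶ m.
By Kepler's third law T = 2π√(a³/μ) = 2π × 2.039×10³ = 1.281×10⁴ s.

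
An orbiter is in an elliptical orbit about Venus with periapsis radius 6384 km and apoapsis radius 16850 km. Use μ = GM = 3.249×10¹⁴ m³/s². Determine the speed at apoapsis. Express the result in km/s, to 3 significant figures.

Semi-major axis a = (r_p + r_a)/2 = 11617 km = 1.162×10⁷ m.
Vis-viva: v² = μ(2/r − 1/a) = 3.249×10¹⁴ × (1.187×10⁻⁷ − 8.608×10⁻⁸) = 1.060×10⁷ m²/s².
v = 3255 m/s = 3.255 km/s.

v ≈ 3.26 km/s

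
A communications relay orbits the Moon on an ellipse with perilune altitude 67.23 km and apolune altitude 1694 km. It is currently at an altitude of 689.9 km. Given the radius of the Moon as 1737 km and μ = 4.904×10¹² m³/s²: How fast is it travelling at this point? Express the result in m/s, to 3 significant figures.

r_p = 1737 + 67.23 = 1804.2 km = 1.8042×10⁶ m.
r_a = 1737 + 1694 = 3431.0 km = 3.4310×10⁶ m.
r = 1737 + 689.9 = 2426.9 km = 2.427×10⁶ m.
Semi-major axis a = (r_p + r_a)/2 = 2617.6 km = 2.618×10⁶ m.
Vis-viva: v² = μ(2/r − 1/a) = 4.904×10¹² × (8.241×10⁻⁷ − 3.820×10⁻⁷) = 2.168×10⁶ m²/s².
v = 1472 m/s.

v ≈ 1470 m/s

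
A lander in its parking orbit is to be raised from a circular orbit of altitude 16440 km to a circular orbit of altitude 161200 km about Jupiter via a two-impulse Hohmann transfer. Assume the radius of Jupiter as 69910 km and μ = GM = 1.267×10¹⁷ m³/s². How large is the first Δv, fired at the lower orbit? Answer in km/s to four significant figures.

r₁ = 69910 + 16440 = 86350 km = 8.6350×10⁷ m.
r₂ = 69910 + 161200 = 231110 km = 2.3111×10⁸ m.
Transfer ellipse a_t = (r₁ + r₂)/2 = 1.587×10⁸ m.
At r₁: circular v_c1 = √(μ/r₁) = 38310 m/s; transfer-perijove v_p = √[μ(2/r₁ − 1/a_t)] = 46220 m/s.
Δv₁ = v_p − v_c1 = 7916 m/s.
= 7.916 km/s.

Δv ≈ 7.916 km/s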